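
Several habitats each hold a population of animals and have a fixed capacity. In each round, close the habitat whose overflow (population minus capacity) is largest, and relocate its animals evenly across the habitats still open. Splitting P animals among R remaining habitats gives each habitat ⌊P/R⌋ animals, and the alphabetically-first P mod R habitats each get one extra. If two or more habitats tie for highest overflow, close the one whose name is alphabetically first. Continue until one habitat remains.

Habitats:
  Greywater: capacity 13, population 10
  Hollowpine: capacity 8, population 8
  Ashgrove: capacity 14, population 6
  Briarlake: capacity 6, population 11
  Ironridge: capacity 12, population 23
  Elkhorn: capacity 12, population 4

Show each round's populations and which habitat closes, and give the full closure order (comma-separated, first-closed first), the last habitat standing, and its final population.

Closure order: Ironridge, Briarlake, Hollowpine, Greywater, Ashgrove
Last habitat: Elkhorn with 62 animals

Round 1: Ashgrove=6 Briarlake=11 Elkhorn=4 Greywater=10 Hollowpine=8 Ironridge=23 → close Ironridge (overflow 11)
  23÷5 = 4 each, +1 to first 3
Round 2: Ashgrove=11 Briarlake=16 Elkhorn=9 Greywater=14 Hollowpine=12 → close Briarlake (overflow 10)
  16÷4 = 4 each, +1 to first 0
Round 3: Ashgrove=15 Elkhorn=13 Greywater=18 Hollowpine=16 → close Hollowpine (overflow 8)
  16÷3 = 5 each, +1 to first 1
Round 4: Ashgrove=21 Elkhorn=18 Greywater=23 → close Greywater (overflow 10)
  23÷2 = 11 each, +1 to first 1
Round 5: Ashgrove=33 Elkhorn=29 → close Ashgrove (overflow 19)
  33÷1 = 33 each, +1 to first 0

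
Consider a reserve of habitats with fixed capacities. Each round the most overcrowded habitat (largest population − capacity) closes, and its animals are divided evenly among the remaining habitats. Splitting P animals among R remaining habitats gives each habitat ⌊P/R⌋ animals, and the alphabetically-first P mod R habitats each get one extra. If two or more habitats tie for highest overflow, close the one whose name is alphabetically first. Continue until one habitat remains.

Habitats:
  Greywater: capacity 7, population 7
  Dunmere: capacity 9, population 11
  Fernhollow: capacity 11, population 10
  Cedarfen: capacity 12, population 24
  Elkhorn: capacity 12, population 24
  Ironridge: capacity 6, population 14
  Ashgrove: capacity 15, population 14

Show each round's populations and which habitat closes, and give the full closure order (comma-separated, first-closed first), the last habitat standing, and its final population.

Round 1: Ashgrove=14 Cedarfen=24 Dunmere=11 Elkhorn=24 Fernhollow=10 Greywater=7 Ironridge=14 → close Cedarfen (overflow 12)
  24÷6 = 4 each, +1 to first 0
Round 2: Ashgrove=18 Dunmere=15 Elkhorn=28 Fernhollow=14 Greywater=11 Ironridge=18 → close Elkhorn (overflow 16)
  28÷5 = 5 each, +1 to first 3
Round 3: Ashgrove=24 Dunmere=21 Fernhollow=20 Greywater=16 Ironridge=23 → close Ironridge (overflow 17)
  23÷4 = 5 each, +1 to first 3
Round 4: Ashgrove=30 Dunmere=27 Fernhollow=26 Greywater=21 → close Dunmere (overflow 18)
  27÷3 = 9 each, +1 to first 0
Round 5: Ashgrove=39 Fernhollow=35 Greywater=30 → close Ashgrove (overflow 24)
  39÷2 = 19 each, +1 to first 1
Round 6: Fernhollow=55 Greywater=49 → close Fernhollow (overflow 44)
  55÷1 = 55 each, +1 to first 0

Closure order: Cedarfen, Elkhorn, Ironridge, Dunmere, Ashgrove, Fernhollow
Last habitat: Greywater with 104 animals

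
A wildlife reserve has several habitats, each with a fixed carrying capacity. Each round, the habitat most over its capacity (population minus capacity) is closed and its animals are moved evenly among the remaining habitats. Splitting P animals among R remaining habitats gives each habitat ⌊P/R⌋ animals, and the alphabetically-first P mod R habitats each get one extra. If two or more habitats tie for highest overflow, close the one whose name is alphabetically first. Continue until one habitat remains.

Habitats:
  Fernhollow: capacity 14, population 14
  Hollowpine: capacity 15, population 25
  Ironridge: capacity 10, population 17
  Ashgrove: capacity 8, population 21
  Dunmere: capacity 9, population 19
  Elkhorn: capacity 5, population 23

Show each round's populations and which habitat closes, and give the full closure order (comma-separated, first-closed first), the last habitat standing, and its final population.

Closure order: Elkhorn, Ashgrove, Dunmere, Hollowpine, Ironridge
Last habitat: Fernhollow with 119 animals

Round 1: Ashgrove=21 Dunmere=19 Elkhorn=23 Fernhollow=14 Hollowpine=25 Ironridge=17 → close Elkhorn (overflow 18)
  23÷5 = 4 each, +1 to first 3
Round 2: Ashgrove=26 Dunmere=24 Fernhollow=19 Hollowpine=29 Ironridge=21 → close Ashgrove (overflow 18)
  26÷4 = 6 each, +1 to first 2
Round 3: Dunmere=31 Fernhollow=26 Hollowpine=35 Ironridge=27 → close Dunmere (overflow 22)
  31÷3 = 10 each, +1 to first 1
Round 4: Fernhollow=37 Hollowpine=45 Ironridge=37 → close Hollowpine (overflow 30)
  45÷2 = 22 each, +1 to first 1
Round 5: Fernhollow=60 Ironridge=59 → close Ironridge (overflow 49)
  59÷1 = 59 each, +1 to first 0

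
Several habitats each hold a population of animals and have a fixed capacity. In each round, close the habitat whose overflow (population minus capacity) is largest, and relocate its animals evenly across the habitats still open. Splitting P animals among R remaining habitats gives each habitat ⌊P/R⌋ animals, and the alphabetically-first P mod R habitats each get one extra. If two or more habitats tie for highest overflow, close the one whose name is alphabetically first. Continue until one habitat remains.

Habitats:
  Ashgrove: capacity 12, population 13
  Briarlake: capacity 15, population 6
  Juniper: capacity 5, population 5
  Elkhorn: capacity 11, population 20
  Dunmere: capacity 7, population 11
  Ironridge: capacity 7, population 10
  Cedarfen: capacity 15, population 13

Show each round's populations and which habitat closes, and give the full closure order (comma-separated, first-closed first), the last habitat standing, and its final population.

Round 1: Ashgrove=13 Briarlake=6 Cedarfen=13 Dunmere=11 Elkhorn=20 Ironridge=10 Juniper=5 → close Elkhorn (overflow 9)
  20÷6 = 3 each, +1 to first 2
Round 2: Ashgrove=17 Briarlake=10 Cedarfen=16 Dunmere=14 Ironridge=13 Juniper=8 → close Dunmere (overflow 7)
  14÷5 = 2 each, +1 to first 4
Round 3: Ashgrove=20 Briarlake=13 Cedarfen=19 Ironridge=16 Juniper=10 → close Ironridge (overflow 9)
  16÷4 = 4 each, +1 to first 0
Round 4: Ashgrove=24 Briarlake=17 Cedarfen=23 Juniper=14 → close Ashgrove (overflow 12)
  24÷3 = 8 each, +1 to first 0
Round 5: Briarlake=25 Cedarfen=31 Juniper=22 → close Juniper (overflow 17)
  22÷2 = 11 each, +1 to first 0
Round 6: Briarlake=36 Cedarfen=42 → close Cedarfen (overflow 27)
  42÷1 = 42 each, +1 to first 0

Closure order: Elkhorn, Dunmere, Ironridge, Ashgrove, Juniper, Cedarfen
Last habitat: Briarlake with 78 animals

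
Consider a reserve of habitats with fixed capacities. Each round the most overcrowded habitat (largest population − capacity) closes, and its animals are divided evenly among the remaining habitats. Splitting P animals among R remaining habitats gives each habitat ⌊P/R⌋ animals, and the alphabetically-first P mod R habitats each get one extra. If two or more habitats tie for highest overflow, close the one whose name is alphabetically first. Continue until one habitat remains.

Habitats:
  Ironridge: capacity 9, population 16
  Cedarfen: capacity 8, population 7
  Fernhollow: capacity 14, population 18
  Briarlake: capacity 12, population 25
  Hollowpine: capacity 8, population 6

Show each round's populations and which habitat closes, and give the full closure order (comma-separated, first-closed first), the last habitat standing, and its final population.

Closure order: Briarlake, Ironridge, Fernhollow, Cedarfen
Last habitat: Hollowpine with 72 animals

Round 1: Briarlake=25 Cedarfen=7 Fernhollow=18 Hollowpine=6 Ironridge=16 → close Briarlake (overflow 13)
  25÷4 = 6 each, +1 to first 1
Round 2: Cedarfen=14 Fernhollow=24 Hollowpine=12 Ironridge=22 → close Ironridge (overflow 13)
  22÷3 = 7 each, +1 to first 1
Round 3: Cedarfen=22 Fernhollow=31 Hollowpine=19 → close Fernhollow (overflow 17)
  31÷2 = 15 each, +1 to first 1
Round 4: Cedarfen=38 Hollowpine=34 → close Cedarfen (overflow 30)
  38÷1 = 38 each, +1 to first 0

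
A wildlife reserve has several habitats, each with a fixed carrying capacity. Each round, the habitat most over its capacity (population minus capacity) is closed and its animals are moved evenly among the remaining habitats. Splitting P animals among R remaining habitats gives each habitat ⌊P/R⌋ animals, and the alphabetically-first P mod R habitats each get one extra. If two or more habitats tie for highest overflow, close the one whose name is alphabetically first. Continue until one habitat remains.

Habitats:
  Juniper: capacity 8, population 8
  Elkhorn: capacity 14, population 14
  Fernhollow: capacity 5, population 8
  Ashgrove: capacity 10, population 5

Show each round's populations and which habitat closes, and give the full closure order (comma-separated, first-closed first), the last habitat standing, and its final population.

Closure order: Fernhollow, Elkhorn, Juniper
Last habitat: Ashgrove with 35 animals

Round 1: Ashgrove=5 Elkhorn=14 Fernhollow=8 Juniper=8 → close Fernhollow (overflow 3)
  8÷3 = 2 each, +1 to first 2
Round 2: Ashgrove=8 Elkhorn=17 Juniper=10 → close Elkhorn (overflow 3)
  17÷2 = 8 each, +1 to first 1
Round 3: Ashgrove=17 Juniper=18 → close Juniper (overflow 10)
  18÷1 = 18 each, +1 to first 0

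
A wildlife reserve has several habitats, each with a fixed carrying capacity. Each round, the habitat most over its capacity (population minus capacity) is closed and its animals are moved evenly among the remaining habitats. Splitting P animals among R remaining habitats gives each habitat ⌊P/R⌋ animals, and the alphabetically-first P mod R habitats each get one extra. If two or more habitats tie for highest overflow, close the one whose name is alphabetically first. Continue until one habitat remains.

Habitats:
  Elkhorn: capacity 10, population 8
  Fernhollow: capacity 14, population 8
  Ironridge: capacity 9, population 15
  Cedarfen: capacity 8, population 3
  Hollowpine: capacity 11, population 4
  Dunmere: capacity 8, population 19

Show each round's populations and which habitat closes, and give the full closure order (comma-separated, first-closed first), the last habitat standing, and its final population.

Round 1: Cedarfen=3 Dunmere=19 Elkhorn=8 Fernhollow=8 Hollowpine=4 Ironridge=15 → close Dunmere (overflow 11)
  19÷5 = 3 each, +1 to first 4
Round 2: Cedarfen=7 Elkhorn=12 Fernhollow=12 Hollowpine=8 Ironridge=18 → close Ironridge (overflow 9)
  18÷4 = 4 each, +1 to first 2
Round 3: Cedarfen=12 Elkhorn=17 Fernhollow=16 Hollowpine=12 → close Elkhorn (overflow 7)
  17÷3 = 5 each, +1 to first 2
Round 4: Cedarfen=18 Fernhollow=22 Hollowpine=17 → close Cedarfen (overflow 10)
  18÷2 = 9 each, +1 to first 0
Round 5: Fernhollow=31 Hollowpine=26 → close Fernhollow (overflow 17)
  31÷1 = 31 each, +1 to first 0

Closure order: Dunmere, Ironridge, Elkhorn, Cedarfen, Fernhollow
Last habitat: Hollowpine with 57 animals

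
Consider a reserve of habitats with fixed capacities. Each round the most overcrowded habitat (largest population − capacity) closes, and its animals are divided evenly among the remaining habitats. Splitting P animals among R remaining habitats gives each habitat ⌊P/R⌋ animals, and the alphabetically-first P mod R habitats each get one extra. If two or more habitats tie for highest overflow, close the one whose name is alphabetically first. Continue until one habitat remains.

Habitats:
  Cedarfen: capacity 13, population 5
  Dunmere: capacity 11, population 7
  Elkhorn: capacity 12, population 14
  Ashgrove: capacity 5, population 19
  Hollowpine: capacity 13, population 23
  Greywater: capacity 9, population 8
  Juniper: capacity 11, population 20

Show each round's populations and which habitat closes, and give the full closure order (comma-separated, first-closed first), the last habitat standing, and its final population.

Round 1: Ashgrove=19 Cedarfen=5 Dunmere=7 Elkhorn=14 Greywater=8 Hollowpine=23 Juniper=20 → close Ashgrove (overflow 14)
  19÷6 = 3 each, +1 to first 1
Round 2: Cedarfen=9 Dunmere=10 Elkhorn=17 Greywater=11 Hollowpine=26 Juniper=23 → close Hollowpine (overflow 13)
  26÷5 = 5 each, +1 to first 1
Round 3: Cedarfen=15 Dunmere=15 Elkhorn=22 Greywater=16 Juniper=28 → close Juniper (overflow 17)
  28÷4 = 7 each, +1 to first 0
Round 4: Cedarfen=22 Dunmere=22 Elkhorn=29 Greywater=23 → close Elkhorn (overflow 17)
  29÷3 = 9 each, +1 to first 2
Round 5: Cedarfen=32 Dunmere=32 Greywater=32 → close Greywater (overflow 23)
  32÷2 = 16 each, +1 to first 0
Round 6: Cedarfen=48 Dunmere=48 → close Dunmere (overflow 37)
  48÷1 = 48 each, +1 to first 0

Closure order: Ashgrove, Hollowpine, Juniper, Elkhorn, Greywater, Dunmere
Last habitat: Cedarfen with 96 animals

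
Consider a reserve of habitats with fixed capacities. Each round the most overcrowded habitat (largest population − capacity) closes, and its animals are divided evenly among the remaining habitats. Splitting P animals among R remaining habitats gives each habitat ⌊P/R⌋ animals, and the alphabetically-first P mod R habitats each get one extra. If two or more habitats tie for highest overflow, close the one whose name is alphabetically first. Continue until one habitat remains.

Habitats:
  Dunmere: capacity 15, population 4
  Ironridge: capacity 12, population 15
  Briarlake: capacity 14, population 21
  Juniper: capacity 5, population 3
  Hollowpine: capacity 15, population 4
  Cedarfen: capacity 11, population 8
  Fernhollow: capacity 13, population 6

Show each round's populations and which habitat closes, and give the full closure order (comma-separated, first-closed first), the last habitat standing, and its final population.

Round 1: Briarlake=21 Cedarfen=8 Dunmere=4 Fernhollow=6 Hollowpine=4 Ironridge=15 Juniper=3 → close Briarlake (overflow 7)
  21÷6 = 3 each, +1 to first 3
Round 2: Cedarfen=12 Dunmere=8 Fernhollow=10 Hollowpine=7 Ironridge=18 Juniper=6 → close Ironridge (overflow 6)
  18÷5 = 3 each, +1 to first 3
Round 3: Cedarfen=16 Dunmere=12 Fernhollow=14 Hollowpine=10 Juniper=9 → close Cedarfen (overflow 5)
  16÷4 = 4 each, +1 to first 0
Round 4: Dunmere=16 Fernhollow=18 Hollowpine=14 Juniper=13 → close Juniper (overflow 8)
  13÷3 = 4 each, +1 to first 1
Round 5: Dunmere=21 Fernhollow=22 Hollowpine=18 → close Fernhollow (overflow 9)
  22÷2 = 11 each, +1 to first 0
Round 6: Dunmere=32 Hollowpine=29 → close Dunmere (overflow 17)
  32÷1 = 32 each, +1 to first 0

Closure order: Briarlake, Ironridge, Cedarfen, Juniper, Fernhollow, Dunmere
Last habitat: Hollowpine with 61 animals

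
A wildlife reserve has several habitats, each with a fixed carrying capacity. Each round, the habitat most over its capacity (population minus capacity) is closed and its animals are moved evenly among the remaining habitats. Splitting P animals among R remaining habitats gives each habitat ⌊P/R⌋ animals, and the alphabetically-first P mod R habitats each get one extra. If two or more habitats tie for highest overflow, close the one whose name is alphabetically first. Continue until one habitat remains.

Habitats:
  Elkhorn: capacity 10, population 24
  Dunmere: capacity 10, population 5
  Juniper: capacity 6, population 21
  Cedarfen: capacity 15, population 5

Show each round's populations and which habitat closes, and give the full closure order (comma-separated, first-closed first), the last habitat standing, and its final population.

Round 1: Cedarfen=5 Dunmere=5 Elkhorn=24 Juniper=21 → close Juniper (overflow 15)
  21÷3 = 7 each, +1 to first 0
Round 2: Cedarfen=12 Dunmere=12 Elkhorn=31 → close Elkhorn (overflow 21)
  31÷2 = 15 each, +1 to first 1
Round 3: Cedarfen=28 Dunmere=27 → close Dunmere (overflow 17)
  27÷1 = 27 each, +1 to first 0

Closure order: Juniper, Elkhorn, Dunmere
Last habitat: Cedarfen with 55 animals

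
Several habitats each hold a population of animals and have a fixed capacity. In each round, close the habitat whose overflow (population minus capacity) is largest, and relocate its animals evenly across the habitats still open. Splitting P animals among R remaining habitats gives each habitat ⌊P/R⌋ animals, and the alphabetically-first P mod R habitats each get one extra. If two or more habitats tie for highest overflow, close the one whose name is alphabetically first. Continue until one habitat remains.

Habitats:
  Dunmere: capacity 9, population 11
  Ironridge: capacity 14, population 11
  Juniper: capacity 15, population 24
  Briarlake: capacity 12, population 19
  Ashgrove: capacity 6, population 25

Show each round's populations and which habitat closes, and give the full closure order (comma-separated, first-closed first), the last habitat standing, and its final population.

Round 1: Ashgrove=25 Briarlake=19 Dunmere=11 Ironridge=11 Juniper=24 → close Ashgrove (overflow 19)
  25÷4 = 6 each, +1 to first 1
Round 2: Briarlake=26 Dunmere=17 Ironridge=17 Juniper=30 → close Juniper (overflow 15)
  30÷3 = 10 each, +1 to first 0
Round 3: Briarlake=36 Dunmere=27 Ironridge=27 → close Briarlake (overflow 24)
  36÷2 = 18 each, +1 to first 0
Round 4: Dunmere=45 Ironridge=45 → close Dunmere (overflow 36)
  45÷1 = 45 each, +1 to first 0

Closure order: Ashgrove, Juniper, Briarlake, Dunmere
Last habitat: Ironridge with 90 animals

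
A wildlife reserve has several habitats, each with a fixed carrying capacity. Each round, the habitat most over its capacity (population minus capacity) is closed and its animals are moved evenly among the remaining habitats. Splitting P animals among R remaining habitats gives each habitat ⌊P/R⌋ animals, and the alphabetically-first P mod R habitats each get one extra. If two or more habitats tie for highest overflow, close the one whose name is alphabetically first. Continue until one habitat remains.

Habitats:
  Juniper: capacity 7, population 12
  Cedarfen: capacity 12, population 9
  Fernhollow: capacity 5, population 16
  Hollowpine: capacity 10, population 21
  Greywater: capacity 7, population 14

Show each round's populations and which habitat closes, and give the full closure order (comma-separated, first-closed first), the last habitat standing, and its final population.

Closure order: Fernhollow, Hollowpine, Greywater, Juniper
Last habitat: Cedarfen with 72 animals

Round 1: Cedarfen=9 Fernhollow=16 Greywater=14 Hollowpine=21 Juniper=12 → close Fernhollow (overflow 11)
  16÷4 = 4 each, +1 to first 0
Round 2: Cedarfen=13 Greywater=18 Hollowpine=25 Juniper=16 → close Hollowpine (overflow 15)
  25÷3 = 8 each, +1 to first 1
Round 3: Cedarfen=22 Greywater=26 Juniper=24 → close Greywater (overflow 19)
  26÷2 = 13 each, +1 to first 0
Round 4: Cedarfen=35 Juniper=37 → close Juniper (overflow 30)
  37÷1 = 37 each, +1 to first 0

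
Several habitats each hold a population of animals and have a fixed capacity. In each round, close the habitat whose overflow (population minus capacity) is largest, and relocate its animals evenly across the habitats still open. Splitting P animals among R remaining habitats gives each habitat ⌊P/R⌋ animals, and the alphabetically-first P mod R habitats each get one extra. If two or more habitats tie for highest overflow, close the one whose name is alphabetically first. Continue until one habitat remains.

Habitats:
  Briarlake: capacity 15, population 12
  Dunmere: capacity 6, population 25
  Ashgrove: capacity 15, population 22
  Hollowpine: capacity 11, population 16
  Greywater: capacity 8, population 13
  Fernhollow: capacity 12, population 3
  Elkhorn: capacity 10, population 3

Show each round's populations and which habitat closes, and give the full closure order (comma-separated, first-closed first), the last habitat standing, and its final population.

Closure order: Dunmere, Ashgrove, Greywater, Hollowpine, Briarlake, Elkhorn
Last habitat: Fernhollow with 94 animals

Round 1: Ashgrove=22 Briarlake=12 Dunmere=25 Elkhorn=3 Fernhollow=3 Greywater=13 Hollowpine=16 → close Dunmere (overflow 19)
  25÷6 = 4 each, +1 to first 1
Round 2: Ashgrove=27 Briarlake=16 Elkhorn=7 Fernhollow=7 Greywater=17 Hollowpine=20 → close Ashgrove (overflow 12)
  27÷5 = 5 each, +1 to first 2
Round 3: Briarlake=22 Elkhorn=13 Fernhollow=12 Greywater=22 Hollowpine=25 → close Greywater (overflow 14)
  22÷4 = 5 each, +1 to first 2
Round 4: Briarlake=28 Elkhorn=19 Fernhollow=17 Hollowpine=30 → close Hollowpine (overflow 19)
  30÷3 = 10 each, +1 to first 0
Round 5: Briarlake=38 Elkhorn=29 Fernhollow=27 → close Briarlake (overflow 23)
  38÷2 = 19 each, +1 to first 0
Round 6: Elkhorn=48 Fernhollow=46 → close Elkhorn (overflow 38)
  48÷1 = 48 each, +1 to first 0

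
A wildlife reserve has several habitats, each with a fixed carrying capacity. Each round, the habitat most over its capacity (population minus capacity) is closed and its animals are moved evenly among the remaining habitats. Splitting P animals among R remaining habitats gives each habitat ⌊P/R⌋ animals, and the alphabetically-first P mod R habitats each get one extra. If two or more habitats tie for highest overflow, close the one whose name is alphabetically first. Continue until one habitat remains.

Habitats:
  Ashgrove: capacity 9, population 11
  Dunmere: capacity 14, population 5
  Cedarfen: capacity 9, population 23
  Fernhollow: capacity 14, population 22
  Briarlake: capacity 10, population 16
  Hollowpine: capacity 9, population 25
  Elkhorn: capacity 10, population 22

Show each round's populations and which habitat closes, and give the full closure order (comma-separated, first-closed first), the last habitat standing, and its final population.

Closure order: Hollowpine, Cedarfen, Elkhorn, Briarlake, Fernhollow, Ashgrove
Last habitat: Dunmere with 124 animals

Round 1: Ashgrove=11 Briarlake=16 Cedarfen=23 Dunmere=5 Elkhorn=22 Fernhollow=22 Hollowpine=25 → close Hollowpine (overflow 16)
  25÷6 = 4 each, +1 to first 1
Round 2: Ashgrove=16 Briarlake=20 Cedarfen=27 Dunmere=9 Elkhorn=26 Fernhollow=26 → close Cedarfen (overflow 18)
  27÷5 = 5 each, +1 to first 2
Round 3: Ashgrove=22 Briarlake=26 Dunmere=14 Elkhorn=31 Fernhollow=31 → close Elkhorn (overflow 21)
  31÷4 = 7 each, +1 to first 3
Round 4: Ashgrove=30 Briarlake=34 Dunmere=22 Fernhollow=38 → close Briarlake (overflow 24)
  34÷3 = 11 each, +1 to first 1
Round 5: Ashgrove=42 Dunmere=33 Fernhollow=49 → close Fernhollow (overflow 35)
  49÷2 = 24 each, +1 to first 1
Round 6: Ashgrove=67 Dunmere=57 → close Ashgrove (overflow 58)
  67÷1 = 67 each, +1 to first 0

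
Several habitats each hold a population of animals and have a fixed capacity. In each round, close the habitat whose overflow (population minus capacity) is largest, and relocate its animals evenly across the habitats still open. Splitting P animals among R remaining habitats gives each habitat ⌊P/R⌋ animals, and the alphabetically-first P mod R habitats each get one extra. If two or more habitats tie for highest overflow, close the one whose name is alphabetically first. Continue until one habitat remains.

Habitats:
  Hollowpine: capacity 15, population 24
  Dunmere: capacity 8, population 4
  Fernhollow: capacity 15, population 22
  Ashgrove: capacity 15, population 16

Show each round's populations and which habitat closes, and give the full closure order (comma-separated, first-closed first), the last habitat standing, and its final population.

Round 1: Ashgrove=16 Dunmere=4 Fernhollow=22 Hollowpine=24 → close Hollowpine (overflow 9)
  24÷3 = 8 each, +1 to first 0
Round 2: Ashgrove=24 Dunmere=12 Fernhollow=30 → close Fernhollow (overflow 15)
  30÷2 = 15 each, +1 to first 0
Round 3: Ashgrove=39 Dunmere=27 → close Ashgrove (overflow 24)
  39÷1 = 39 each, +1 to first 0

Closure order: Hollowpine, Fernhollow, Ashgrove
Last habitat: Dunmere with 66 animals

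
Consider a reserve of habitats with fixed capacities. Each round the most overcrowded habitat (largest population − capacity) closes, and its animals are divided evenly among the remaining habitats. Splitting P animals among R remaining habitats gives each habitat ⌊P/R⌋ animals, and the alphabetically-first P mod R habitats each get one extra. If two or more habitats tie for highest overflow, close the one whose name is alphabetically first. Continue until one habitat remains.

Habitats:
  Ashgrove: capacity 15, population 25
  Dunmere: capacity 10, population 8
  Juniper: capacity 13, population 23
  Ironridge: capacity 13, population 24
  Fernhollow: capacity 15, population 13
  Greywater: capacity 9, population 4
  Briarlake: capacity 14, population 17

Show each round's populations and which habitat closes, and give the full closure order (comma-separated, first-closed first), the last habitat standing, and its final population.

Closure order: Ironridge, Ashgrove, Juniper, Briarlake, Dunmere, Fernhollow
Last habitat: Greywater with 114 animals

Round 1: Ashgrove=25 Briarlake=17 Dunmere=8 Fernhollow=13 Greywater=4 Ironridge=24 Juniper=23 → close Ironridge (overflow 11)
  24÷6 = 4 each, +1 to first 0
Round 2: Ashgrove=29 Briarlake=21 Dunmere=12 Fernhollow=17 Greywater=8 Juniper=27 → close Ashgrove (overflow 14)
  29÷5 = 5 each, +1 to first 4
Round 3: Briarlake=27 Dunmere=18 Fernhollow=23 Greywater=14 Juniper=32 → close Juniper (overflow 19)
  32÷4 = 8 each, +1 to first 0
Round 4: Briarlake=35 Dunmere=26 Fernhollow=31 Greywater=22 → close Briarlake (overflow 21)
  35÷3 = 11 each, +1 to first 2
Round 5: Dunmere=38 Fernhollow=43 Greywater=33 → close Dunmere (overflow 28)
  38÷2 = 19 each, +1 to first 0
Round 6: Fernhollow=62 Greywater=52 → close Fernhollow (overflow 47)
  62÷1 = 62 each, +1 to first 0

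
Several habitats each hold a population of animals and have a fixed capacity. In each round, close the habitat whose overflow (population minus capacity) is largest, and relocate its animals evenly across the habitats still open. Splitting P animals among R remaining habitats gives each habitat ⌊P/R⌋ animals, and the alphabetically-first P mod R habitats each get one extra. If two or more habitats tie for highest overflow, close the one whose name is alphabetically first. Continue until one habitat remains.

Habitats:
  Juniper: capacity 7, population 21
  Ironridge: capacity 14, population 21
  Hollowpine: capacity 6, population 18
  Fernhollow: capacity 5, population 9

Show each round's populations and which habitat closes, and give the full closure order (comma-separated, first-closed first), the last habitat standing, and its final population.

Closure order: Juniper, Hollowpine, Ironridge
Last habitat: Fernhollow with 69 animals

Round 1: Fernhollow=9 Hollowpine=18 Ironridge=21 Juniper=21 → close Juniper (overflow 14)
  21÷3 = 7 each, +1 to first 0
Round 2: Fernhollow=16 Hollowpine=25 Ironridge=28 → close Hollowpine (overflow 19)
  25÷2 = 12 each, +1 to first 1
Round 3: Fernhollow=29 Ironridge=40 → close Ironridge (overflow 26)
  40÷1 = 40 each, +1 to first 0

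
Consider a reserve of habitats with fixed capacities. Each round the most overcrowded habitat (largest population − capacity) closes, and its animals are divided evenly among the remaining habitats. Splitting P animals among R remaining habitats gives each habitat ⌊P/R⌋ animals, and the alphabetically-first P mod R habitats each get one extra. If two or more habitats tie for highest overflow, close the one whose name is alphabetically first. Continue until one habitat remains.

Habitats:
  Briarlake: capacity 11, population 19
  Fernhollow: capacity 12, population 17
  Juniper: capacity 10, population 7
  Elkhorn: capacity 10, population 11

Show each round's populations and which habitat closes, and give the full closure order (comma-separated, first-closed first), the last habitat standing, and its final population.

Round 1: Briarlake=19 Elkhorn=11 Fernhollow=17 Juniper=7 → close Briarlake (overflow 8)
  19÷3 = 6 each, +1 to first 1
Round 2: Elkhorn=18 Fernhollow=23 Juniper=13 → close Fernhollow (overflow 11)
  23÷2 = 11 each, +1 to first 1
Round 3: Elkhorn=30 Juniper=24 → close Elkhorn (overflow 20)
  30÷1 = 30 each, +1 to first 0

Closure order: Briarlake, Fernhollow, Elkhorn
Last habitat: Juniper with 54 animals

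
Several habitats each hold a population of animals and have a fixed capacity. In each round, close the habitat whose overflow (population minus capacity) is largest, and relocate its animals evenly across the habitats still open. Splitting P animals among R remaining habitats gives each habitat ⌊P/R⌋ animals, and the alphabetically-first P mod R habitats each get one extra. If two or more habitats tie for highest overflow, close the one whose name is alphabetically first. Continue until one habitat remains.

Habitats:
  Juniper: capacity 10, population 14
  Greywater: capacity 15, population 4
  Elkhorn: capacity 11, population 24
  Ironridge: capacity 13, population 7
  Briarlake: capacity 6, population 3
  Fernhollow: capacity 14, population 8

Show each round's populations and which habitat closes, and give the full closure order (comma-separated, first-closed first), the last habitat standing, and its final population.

Closure order: Elkhorn, Juniper, Briarlake, Fernhollow, Ironridge
Last habitat: Greywater with 60 animals

Round 1: Briarlake=3 Elkhorn=24 Fernhollow=8 Greywater=4 Ironridge=7 Juniper=14 → close Elkhorn (overflow 13)
  24÷5 = 4 each, +1 to first 4
Round 2: Briarlake=8 Fernhollow=13 Greywater=9 Ironridge=12 Juniper=18 → close Juniper (overflow 8)
  18÷4 = 4 each, +1 to first 2
Round 3: Briarlake=13 Fernhollow=18 Greywater=13 Ironridge=16 → close Briarlake (overflow 7)
  13÷3 = 4 each, +1 to first 1
Round 4: Fernhollow=23 Greywater=17 Ironridge=20 → close Fernhollow (overflow 9)
  23÷2 = 11 each, +1 to first 1
Round 5: Greywater=29 Ironridge=31 → close Ironridge (overflow 18)
  31÷1 = 31 each, +1 to first 0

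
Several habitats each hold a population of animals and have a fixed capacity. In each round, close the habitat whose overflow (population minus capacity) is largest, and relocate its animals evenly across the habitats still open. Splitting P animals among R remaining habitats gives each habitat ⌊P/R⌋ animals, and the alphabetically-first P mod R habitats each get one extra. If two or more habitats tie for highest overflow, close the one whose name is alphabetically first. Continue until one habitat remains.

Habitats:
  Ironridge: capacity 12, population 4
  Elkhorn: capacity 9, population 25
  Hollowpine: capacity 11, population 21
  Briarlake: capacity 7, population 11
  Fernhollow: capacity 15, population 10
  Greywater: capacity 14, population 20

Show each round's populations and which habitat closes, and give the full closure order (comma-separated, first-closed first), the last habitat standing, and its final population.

Closure order: Elkhorn, Hollowpine, Greywater, Briarlake, Fernhollow
Last habitat: Ironridge with 91 animals

Round 1: Briarlake=11 Elkhorn=25 Fernhollow=10 Greywater=20 Hollowpine=21 Ironridge=4 → close Elkhorn (overflow 16)
  25÷5 = 5 each, +1 to first 0
Round 2: Briarlake=16 Fernhollow=15 Greywater=25 Hollowpine=26 Ironridge=9 → close Hollowpine (overflow 15)
  26÷4 = 6 each, +1 to first 2
Round 3: Briarlake=23 Fernhollow=22 Greywater=31 Ironridge=15 → close Greywater (overflow 17)
  31÷3 = 10 each, +1 to first 1
Round 4: Briarlake=34 Fernhollow=32 Ironridge=25 → close Briarlake (overflow 27)
  34÷2 = 17 each, +1 to first 0
Round 5: Fernhollow=49 Ironridge=42 → close Fernhollow (overflow 34)
  49÷1 = 49 each, +1 to first 0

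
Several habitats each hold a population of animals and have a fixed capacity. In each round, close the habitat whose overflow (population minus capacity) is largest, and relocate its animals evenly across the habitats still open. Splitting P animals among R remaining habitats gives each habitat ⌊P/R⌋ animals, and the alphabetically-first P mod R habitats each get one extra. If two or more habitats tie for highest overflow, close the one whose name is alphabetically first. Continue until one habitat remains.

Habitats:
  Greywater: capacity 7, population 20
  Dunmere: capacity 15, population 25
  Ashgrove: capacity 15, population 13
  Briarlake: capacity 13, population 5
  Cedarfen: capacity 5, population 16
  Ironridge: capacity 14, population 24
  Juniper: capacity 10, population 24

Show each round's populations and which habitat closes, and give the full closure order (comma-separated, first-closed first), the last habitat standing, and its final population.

Round 1: Ashgrove=13 Briarlake=5 Cedarfen=16 Dunmere=25 Greywater=20 Ironridge=24 Juniper=24 → close Juniper (overflow 14)
  24÷6 = 4 each, +1 to first 0
Round 2: Ashgrove=17 Briarlake=9 Cedarfen=20 Dunmere=29 Greywater=24 Ironridge=28 → close Greywater (overflow 17)
  24÷5 = 4 each, +1 to first 4
Round 3: Ashgrove=22 Briarlake=14 Cedarfen=25 Dunmere=34 Ironridge=32 → close Cedarfen (overflow 20)
  25÷4 = 6 each, +1 to first 1
Round 4: Ashgrove=29 Briarlake=20 Dunmere=40 Ironridge=38 → close Dunmere (overflow 25)
  40÷3 = 13 each, +1 to first 1
Round 5: Ashgrove=43 Briarlake=33 Ironridge=51 → close Ironridge (overflow 37)
  51÷2 = 25 each, +1 to first 1
Round 6: Ashgrove=69 Briarlake=58 → close Ashgrove (overflow 54)
  69÷1 = 69 each, +1 to first 0

Closure order: Juniper, Greywater, Cedarfen, Dunmere, Ironridge, Ashgrove
Last habitat: Briarlake with 127 animals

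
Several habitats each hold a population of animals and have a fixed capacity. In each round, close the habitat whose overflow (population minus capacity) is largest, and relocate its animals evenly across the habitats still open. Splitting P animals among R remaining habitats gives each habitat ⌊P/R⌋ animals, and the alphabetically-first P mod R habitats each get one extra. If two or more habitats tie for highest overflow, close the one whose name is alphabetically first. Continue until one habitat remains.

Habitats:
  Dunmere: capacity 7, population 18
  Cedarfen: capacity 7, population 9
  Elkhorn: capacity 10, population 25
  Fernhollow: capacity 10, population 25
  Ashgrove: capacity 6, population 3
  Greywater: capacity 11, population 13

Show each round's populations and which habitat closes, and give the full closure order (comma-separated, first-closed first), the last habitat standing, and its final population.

Closure order: Elkhorn, Fernhollow, Dunmere, Cedarfen, Greywater
Last habitat: Ashgrove with 93 animals

Round 1: Ashgrove=3 Cedarfen=9 Dunmere=18 Elkhorn=25 Fernhollow=25 Greywater=13 → close Elkhorn (overflow 15)
  25÷5 = 5 each, +1 to first 0
Round 2: Ashgrove=8 Cedarfen=14 Dunmere=23 Fernhollow=30 Greywater=18 → close Fernhollow (overflow 20)
  30÷4 = 7 each, +1 to first 2
Round 3: Ashgrove=16 Cedarfen=22 Dunmere=30 Greywater=25 → close Dunmere (overflow 23)
  30÷3 = 10 each, +1 to first 0
Round 4: Ashgrove=26 Cedarfen=32 Greywater=35 → close Cedarfen (overflow 25)
  32÷2 = 16 each, +1 to first 0
Round 5: Ashgrove=42 Greywater=51 → close Greywater (overflow 40)
  51÷1 = 51 each, +1 to first 0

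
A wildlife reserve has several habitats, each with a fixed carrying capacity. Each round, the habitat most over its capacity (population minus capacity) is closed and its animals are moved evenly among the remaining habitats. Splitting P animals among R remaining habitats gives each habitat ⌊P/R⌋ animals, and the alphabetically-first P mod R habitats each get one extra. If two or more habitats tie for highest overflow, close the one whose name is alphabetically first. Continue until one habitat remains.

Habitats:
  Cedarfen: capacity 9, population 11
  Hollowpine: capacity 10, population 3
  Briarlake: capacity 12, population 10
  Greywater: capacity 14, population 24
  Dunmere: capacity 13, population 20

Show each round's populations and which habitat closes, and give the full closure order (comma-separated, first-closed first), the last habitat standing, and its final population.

Closure order: Greywater, Dunmere, Cedarfen, Briarlake
Last habitat: Hollowpine with 68 animals

Round 1: Briarlake=10 Cedarfen=11 Dunmere=20 Greywater=24 Hollowpine=3 → close Greywater (overflow 10)
  24÷4 = 6 each, +1 to first 0
Round 2: Briarlake=16 Cedarfen=17 Dunmere=26 Hollowpine=9 → close Dunmere (overflow 13)
  26÷3 = 8 each, +1 to first 2
Round 3: Briarlake=25 Cedarfen=26 Hollowpine=17 → close Cedarfen (overflow 17)
  26÷2 = 13 each, +1 to first 0
Round 4: Briarlake=38 Hollowpine=30 → close Briarlake (overflow 26)
  38÷1 = 38 each, +1 to first 0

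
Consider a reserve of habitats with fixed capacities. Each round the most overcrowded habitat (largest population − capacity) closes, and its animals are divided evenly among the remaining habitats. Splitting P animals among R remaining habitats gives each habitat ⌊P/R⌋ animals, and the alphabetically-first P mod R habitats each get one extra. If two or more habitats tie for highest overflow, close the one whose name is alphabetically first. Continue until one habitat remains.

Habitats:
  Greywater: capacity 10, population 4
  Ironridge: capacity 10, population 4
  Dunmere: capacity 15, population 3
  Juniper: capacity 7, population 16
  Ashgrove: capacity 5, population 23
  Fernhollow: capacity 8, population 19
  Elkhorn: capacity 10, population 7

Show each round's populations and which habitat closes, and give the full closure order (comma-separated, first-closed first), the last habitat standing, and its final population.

Closure order: Ashgrove, Fernhollow, Juniper, Elkhorn, Greywater, Ironridge
Last habitat: Dunmere with 76 animals

Round 1: Ashgrove=23 Dunmere=3 Elkhorn=7 Fernhollow=19 Greywater=4 Ironridge=4 Juniper=16 → close Ashgrove (overflow 18)
  23÷6 = 3 each, +1 to first 5
Round 2: Dunmere=7 Elkhorn=11 Fernhollow=23 Greywater=8 Ironridge=8 Juniper=19 → close Fernhollow (overflow 15)
  23÷5 = 4 each, +1 to first 3
Round 3: Dunmere=12 Elkhorn=16 Greywater=13 Ironridge=12 Juniper=23 → close Juniper (overflow 16)
  23÷4 = 5 each, +1 to first 3
Round 4: Dunmere=18 Elkhorn=22 Greywater=19 Ironridge=17 → close Elkhorn (overflow 12)
  22÷3 = 7 each, +1 to first 1
Round 5: Dunmere=26 Greywater=26 Ironridge=24 → close Greywater (overflow 16)
  26÷2 = 13 each, +1 to first 0
Round 6: Dunmere=39 Ironridge=37 → close Ironridge (overflow 27)
  37÷1 = 37 each, +1 to first 0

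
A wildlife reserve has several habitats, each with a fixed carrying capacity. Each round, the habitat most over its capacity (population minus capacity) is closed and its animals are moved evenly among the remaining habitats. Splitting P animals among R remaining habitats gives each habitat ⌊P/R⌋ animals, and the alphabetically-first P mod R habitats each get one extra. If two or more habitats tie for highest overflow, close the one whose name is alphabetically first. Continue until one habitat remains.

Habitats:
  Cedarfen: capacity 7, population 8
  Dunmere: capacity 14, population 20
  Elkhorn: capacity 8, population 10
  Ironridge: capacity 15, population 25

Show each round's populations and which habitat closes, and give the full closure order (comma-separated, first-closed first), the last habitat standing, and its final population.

Closure order: Ironridge, Dunmere, Cedarfen
Last habitat: Elkhorn with 63 animals

Round 1: Cedarfen=8 Dunmere=20 Elkhorn=10 Ironridge=25 → close Ironridge (overflow 10)
  25÷3 = 8 each, +1 to first 1
Round 2: Cedarfen=17 Dunmere=28 Elkhorn=18 → close Dunmere (overflow 14)
  28÷2 = 14 each, +1 to first 0
Round 3: Cedarfen=31 Elkhorn=32 → close Cedarfen (overflow 24)
  31÷1 = 31 each, +1 to first 0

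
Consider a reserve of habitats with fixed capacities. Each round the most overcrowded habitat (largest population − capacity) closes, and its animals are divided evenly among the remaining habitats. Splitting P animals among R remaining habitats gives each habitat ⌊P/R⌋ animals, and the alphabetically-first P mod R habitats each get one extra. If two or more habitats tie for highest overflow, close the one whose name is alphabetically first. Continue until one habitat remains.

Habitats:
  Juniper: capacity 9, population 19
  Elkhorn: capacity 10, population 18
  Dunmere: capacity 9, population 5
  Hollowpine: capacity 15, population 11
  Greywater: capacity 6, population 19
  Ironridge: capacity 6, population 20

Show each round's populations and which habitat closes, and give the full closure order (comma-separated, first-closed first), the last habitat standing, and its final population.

Round 1: Dunmere=5 Elkhorn=18 Greywater=19 Hollowpine=11 Ironridge=20 Juniper=19 → close Ironridge (overflow 14)
  20÷5 = 4 each, +1 to first 0
Round 2: Dunmere=9 Elkhorn=22 Greywater=23 Hollowpine=15 Juniper=23 → close Greywater (overflow 17)
  23÷4 = 5 each, +1 to first 3
Round 3: Dunmere=15 Elkhorn=28 Hollowpine=21 Juniper=28 → close Juniper (overflow 19)
  28÷3 = 9 each, +1 to first 1
Round 4: Dunmere=25 Elkhorn=37 Hollowpine=30 → close Elkhorn (overflow 27)
  37÷2 = 18 each, +1 to first 1
Round 5: Dunmere=44 Hollowpine=48 → close Dunmere (overflow 35)
  44÷1 = 44 each, +1 to first 0

Closure order: Ironridge, Greywater, Juniper, Elkhorn, Dunmere
Last habitat: Hollowpine with 92 animals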